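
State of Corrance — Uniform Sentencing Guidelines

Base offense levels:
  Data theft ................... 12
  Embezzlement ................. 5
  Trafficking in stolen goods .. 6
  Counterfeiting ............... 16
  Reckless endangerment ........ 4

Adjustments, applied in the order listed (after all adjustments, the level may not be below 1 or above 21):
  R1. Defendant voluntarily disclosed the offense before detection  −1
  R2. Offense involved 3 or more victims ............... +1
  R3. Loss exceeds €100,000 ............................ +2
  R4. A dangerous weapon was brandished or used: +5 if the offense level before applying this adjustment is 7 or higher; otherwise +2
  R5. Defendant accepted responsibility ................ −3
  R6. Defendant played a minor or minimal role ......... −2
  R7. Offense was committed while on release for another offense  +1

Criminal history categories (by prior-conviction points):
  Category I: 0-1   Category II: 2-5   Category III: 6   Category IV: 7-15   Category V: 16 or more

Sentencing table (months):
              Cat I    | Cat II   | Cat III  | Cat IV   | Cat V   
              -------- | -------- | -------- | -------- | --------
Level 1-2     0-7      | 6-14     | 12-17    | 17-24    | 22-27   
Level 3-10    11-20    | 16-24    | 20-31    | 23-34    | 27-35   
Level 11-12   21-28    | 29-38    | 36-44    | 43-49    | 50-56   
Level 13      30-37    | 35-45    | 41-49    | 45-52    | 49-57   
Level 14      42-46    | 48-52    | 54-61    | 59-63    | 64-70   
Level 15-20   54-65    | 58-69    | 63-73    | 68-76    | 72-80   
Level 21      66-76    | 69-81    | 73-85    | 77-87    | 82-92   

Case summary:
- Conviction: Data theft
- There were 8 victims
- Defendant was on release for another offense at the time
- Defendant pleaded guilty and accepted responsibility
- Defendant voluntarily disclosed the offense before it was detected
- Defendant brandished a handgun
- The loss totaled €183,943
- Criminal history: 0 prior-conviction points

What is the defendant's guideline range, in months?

Base offense level for data theft: 12.
R1 applies: 12 − 1 = 11.
R2 applies: 11 + 1 = 12.
R3 applies: 12 + 2 = 14.
R4 applies (level before this adjustment is 14 ≥ 7, so +5): 14 + 5 = 19.
R5 applies: 19 − 3 = 16.
R6 does not apply.
R7 applies: 16 + 1 = 17.
Final offense level: 17.
Criminal history: 0 prior points → Category I (0-1).
Level 17 falls in the 15-20 band.
Grid: Level 15-20 × Category I = 54-65 months.

54-65 months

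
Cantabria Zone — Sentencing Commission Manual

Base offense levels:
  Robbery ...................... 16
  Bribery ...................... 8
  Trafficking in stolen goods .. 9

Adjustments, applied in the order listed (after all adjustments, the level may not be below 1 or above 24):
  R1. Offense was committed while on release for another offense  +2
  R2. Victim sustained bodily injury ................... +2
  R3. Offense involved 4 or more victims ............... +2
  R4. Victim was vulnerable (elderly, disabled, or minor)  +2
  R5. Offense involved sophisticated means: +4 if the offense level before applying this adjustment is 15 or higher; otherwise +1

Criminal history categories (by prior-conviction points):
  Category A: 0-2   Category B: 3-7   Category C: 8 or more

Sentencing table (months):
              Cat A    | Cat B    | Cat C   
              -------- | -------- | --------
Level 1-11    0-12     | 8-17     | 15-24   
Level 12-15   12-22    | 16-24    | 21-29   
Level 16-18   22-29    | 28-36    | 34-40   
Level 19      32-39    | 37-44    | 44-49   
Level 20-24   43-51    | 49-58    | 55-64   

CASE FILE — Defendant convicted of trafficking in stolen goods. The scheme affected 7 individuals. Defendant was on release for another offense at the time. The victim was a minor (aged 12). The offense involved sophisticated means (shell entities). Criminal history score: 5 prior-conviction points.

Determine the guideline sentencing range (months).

37-44 months

Base offense level for trafficking in stolen goods: 9.
R1 applies: 9 + 2 = 11.
R3 applies: 11 + 2 = 13.
R4 applies: 13 + 2 = 15.
R5 applies (level before this adjustment is 15 ≥ 15, so +4): 15 + 4 = 19.
Final offense level: 19.
Criminal history: 5 prior points → Category B (3-7).
Level 19 falls in the 19 band.
Grid: Level 19 × Category B = 37-44 months.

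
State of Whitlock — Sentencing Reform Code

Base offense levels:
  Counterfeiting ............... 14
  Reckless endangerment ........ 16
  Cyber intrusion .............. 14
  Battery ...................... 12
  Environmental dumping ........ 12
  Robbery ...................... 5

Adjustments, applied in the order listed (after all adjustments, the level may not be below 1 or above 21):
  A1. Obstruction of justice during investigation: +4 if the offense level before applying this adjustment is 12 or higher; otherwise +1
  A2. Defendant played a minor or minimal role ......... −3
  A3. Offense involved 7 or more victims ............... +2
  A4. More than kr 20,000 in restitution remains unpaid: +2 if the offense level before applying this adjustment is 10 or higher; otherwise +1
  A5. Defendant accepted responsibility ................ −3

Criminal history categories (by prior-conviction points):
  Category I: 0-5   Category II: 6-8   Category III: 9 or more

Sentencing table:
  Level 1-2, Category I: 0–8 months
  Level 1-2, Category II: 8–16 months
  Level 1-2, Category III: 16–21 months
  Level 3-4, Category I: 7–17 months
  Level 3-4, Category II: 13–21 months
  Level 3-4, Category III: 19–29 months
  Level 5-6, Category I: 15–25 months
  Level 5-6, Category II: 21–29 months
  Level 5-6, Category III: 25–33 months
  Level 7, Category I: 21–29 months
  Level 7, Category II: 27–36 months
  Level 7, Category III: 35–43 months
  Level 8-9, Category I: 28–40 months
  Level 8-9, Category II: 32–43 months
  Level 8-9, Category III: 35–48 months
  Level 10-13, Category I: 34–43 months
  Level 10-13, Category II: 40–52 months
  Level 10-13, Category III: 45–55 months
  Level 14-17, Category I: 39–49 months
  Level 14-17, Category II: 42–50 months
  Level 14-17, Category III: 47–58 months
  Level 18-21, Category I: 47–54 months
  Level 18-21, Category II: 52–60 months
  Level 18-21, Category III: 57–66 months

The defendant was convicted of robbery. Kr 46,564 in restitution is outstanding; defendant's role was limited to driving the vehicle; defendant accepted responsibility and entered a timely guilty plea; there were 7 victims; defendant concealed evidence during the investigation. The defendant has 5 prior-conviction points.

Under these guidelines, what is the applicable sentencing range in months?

7-17 months

Base offense level for robbery: 5.
A1 applies (level before this adjustment is 5 < 12, so +1): 5 + 1 = 6.
A2 applies: 6 − 3 = 3.
A3 applies: 3 + 2 = 5.
A4 applies (level before this adjustment is 5 < 10, so +1): 5 + 1 = 6.
A5 applies: 6 − 3 = 3.
Final offense level: 3.
Criminal history: 5 prior points → Category I (0-5).
Level 3 falls in the 3-4 band.
Grid: Level 3-4 × Category I = 7-17 months.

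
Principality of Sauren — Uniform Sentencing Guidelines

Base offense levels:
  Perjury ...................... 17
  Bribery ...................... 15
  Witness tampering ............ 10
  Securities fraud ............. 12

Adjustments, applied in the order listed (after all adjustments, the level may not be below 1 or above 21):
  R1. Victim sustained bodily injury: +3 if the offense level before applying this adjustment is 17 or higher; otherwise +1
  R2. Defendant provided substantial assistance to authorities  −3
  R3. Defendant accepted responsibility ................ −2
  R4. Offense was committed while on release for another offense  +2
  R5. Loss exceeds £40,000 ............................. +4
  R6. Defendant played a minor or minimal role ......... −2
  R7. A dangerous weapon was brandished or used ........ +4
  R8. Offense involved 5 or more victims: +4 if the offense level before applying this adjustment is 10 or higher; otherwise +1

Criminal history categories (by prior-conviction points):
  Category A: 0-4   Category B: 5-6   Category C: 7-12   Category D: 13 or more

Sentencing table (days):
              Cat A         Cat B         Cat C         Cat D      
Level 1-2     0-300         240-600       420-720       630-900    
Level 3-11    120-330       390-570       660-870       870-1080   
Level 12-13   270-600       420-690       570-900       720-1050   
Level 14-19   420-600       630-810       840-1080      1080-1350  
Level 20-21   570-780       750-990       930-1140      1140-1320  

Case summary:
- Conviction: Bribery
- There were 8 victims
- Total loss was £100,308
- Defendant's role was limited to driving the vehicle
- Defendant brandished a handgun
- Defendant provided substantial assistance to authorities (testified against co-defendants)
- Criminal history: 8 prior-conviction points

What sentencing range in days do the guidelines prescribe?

930-1140 days

Base offense level for bribery: 15.
R1 does not apply.
R2 applies: 15 − 3 = 12.
R3 does not apply.
R5 applies: 12 + 4 = 16.
R6 applies: 16 − 2 = 14.
R7 applies: 14 + 4 = 18.
R8 applies (level before this adjustment is 18 ≥ 10, so +4): 18 + 4 = 22.
Level 22 exceeds the maximum of 21; capped at 21.
Final offense level: 21.
Criminal history: 8 prior points → Category C (7-12).
Level 21 falls in the 20-21 band.
Grid: Level 20-21 × Category C = 930-1140 days.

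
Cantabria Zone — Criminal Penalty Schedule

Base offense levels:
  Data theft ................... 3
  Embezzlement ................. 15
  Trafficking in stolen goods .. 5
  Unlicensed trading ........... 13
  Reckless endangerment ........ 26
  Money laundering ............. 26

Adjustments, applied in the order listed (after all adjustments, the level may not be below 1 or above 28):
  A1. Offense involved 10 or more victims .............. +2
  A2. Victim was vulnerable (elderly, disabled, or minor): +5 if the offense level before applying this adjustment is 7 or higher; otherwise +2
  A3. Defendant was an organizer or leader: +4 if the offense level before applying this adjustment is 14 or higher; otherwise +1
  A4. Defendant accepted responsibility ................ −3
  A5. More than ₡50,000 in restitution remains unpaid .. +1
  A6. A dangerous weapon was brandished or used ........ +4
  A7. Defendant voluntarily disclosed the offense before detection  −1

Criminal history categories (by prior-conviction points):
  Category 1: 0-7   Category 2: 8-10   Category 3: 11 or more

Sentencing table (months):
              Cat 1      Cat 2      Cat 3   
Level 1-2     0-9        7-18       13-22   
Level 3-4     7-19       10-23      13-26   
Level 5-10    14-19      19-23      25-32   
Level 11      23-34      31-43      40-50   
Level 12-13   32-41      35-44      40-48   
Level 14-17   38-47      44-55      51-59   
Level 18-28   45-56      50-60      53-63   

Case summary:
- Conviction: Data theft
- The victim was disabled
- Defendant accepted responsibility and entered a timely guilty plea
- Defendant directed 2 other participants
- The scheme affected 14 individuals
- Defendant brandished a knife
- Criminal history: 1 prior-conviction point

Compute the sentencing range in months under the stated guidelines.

Base offense level for data theft: 3.
A1 applies: 3 + 2 = 5.
A2 applies (level before this adjustment is 5 < 7, so +2): 5 + 2 = 7.
A3 applies (level before this adjustment is 7 < 14, so +1): 7 + 1 = 8.
A4 applies: 8 − 3 = 5.
A6 applies: 5 + 4 = 9.
A7 does not apply.
Final offense level: 9.
Criminal history: 1 prior point → Category 1 (0-7).
Level 9 falls in the 5-10 band.
Grid: Level 5-10 × Category 1 = 14-19 months.

14-19 months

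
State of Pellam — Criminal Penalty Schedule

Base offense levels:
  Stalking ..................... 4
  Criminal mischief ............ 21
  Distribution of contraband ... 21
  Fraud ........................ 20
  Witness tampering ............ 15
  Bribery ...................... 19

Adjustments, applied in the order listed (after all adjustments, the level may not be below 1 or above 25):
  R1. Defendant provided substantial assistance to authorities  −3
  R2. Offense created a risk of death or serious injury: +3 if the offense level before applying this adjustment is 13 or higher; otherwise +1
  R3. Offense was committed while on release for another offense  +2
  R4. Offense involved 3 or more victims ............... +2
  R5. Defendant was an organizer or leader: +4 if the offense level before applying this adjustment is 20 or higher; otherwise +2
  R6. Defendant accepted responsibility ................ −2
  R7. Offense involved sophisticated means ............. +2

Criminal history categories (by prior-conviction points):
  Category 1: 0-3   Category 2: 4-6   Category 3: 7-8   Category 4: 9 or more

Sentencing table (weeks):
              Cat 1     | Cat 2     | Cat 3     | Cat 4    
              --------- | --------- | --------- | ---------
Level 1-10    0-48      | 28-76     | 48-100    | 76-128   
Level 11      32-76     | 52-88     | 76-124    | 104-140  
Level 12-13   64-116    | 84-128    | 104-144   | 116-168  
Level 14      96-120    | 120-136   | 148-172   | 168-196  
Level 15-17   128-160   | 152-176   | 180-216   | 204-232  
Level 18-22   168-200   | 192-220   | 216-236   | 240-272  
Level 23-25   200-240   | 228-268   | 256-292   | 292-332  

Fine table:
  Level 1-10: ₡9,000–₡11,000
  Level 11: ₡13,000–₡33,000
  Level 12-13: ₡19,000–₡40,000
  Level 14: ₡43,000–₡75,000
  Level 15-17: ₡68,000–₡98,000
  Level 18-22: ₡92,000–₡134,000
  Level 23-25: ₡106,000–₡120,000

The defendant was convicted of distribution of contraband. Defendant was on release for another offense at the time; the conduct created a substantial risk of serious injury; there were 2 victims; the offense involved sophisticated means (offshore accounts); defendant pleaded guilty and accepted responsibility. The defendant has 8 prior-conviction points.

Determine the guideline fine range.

Base offense level for distribution of contraband: 21.
R1 does not apply.
R2 applies (level before this adjustment is 21 ≥ 13, so +3): 21 + 3 = 24.
R3 applies: 24 + 2 = 26.
R5 does not apply.
R6 applies: 26 − 2 = 24.
R7 applies: 24 + 2 = 26.
Level 26 exceeds the maximum of 25; capped at 25.
Final offense level: 25.
Level 25 falls in the 23-25 band.
Fine table: Level 23-25 → ₡106,000–₡120,000.

₡106,000–₡120,000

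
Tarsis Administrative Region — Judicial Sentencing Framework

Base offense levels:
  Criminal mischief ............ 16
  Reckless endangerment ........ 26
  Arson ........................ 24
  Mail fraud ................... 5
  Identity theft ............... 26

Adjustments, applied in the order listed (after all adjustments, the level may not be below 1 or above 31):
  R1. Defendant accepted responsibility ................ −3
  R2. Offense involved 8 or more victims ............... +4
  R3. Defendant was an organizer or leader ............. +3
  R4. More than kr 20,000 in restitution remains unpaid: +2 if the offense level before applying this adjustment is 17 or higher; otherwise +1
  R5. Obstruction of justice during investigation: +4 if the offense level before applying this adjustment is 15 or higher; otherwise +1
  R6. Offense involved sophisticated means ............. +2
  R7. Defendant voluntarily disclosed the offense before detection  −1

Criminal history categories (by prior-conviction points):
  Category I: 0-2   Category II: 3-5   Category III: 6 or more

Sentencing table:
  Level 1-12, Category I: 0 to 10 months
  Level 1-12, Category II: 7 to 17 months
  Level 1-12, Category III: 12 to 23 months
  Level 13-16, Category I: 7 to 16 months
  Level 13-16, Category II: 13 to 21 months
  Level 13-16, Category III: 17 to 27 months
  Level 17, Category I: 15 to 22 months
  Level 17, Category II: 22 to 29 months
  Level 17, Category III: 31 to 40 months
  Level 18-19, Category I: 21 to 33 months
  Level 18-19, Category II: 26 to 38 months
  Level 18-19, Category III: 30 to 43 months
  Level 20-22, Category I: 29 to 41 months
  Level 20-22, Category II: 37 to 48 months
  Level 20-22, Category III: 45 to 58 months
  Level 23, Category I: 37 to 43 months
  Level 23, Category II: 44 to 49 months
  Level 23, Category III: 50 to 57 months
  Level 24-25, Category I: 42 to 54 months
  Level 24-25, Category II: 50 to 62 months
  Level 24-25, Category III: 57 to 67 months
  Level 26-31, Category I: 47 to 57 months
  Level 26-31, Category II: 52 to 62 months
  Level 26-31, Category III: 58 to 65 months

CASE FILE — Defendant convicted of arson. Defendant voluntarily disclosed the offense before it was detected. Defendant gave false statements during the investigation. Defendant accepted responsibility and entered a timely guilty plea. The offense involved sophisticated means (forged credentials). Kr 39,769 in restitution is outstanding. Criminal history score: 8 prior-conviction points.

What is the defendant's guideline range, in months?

Base offense level for arson: 24.
R1 applies: 24 − 3 = 21.
R2 does not apply.
R3 does not apply.
R4 applies (level before this adjustment is 21 ≥ 17, so +2): 21 + 2 = 23.
R5 applies (level before this adjustment is 23 ≥ 15, so +4): 23 + 4 = 27.
R6 applies: 27 + 2 = 29.
R7 applies: 29 − 1 = 28.
Final offense level: 28.
Criminal history: 8 prior points → Category III (6+).
Level 28 falls in the 26-31 band.
Grid: Level 26-31 × Category III = 58-65 months.

58-65 months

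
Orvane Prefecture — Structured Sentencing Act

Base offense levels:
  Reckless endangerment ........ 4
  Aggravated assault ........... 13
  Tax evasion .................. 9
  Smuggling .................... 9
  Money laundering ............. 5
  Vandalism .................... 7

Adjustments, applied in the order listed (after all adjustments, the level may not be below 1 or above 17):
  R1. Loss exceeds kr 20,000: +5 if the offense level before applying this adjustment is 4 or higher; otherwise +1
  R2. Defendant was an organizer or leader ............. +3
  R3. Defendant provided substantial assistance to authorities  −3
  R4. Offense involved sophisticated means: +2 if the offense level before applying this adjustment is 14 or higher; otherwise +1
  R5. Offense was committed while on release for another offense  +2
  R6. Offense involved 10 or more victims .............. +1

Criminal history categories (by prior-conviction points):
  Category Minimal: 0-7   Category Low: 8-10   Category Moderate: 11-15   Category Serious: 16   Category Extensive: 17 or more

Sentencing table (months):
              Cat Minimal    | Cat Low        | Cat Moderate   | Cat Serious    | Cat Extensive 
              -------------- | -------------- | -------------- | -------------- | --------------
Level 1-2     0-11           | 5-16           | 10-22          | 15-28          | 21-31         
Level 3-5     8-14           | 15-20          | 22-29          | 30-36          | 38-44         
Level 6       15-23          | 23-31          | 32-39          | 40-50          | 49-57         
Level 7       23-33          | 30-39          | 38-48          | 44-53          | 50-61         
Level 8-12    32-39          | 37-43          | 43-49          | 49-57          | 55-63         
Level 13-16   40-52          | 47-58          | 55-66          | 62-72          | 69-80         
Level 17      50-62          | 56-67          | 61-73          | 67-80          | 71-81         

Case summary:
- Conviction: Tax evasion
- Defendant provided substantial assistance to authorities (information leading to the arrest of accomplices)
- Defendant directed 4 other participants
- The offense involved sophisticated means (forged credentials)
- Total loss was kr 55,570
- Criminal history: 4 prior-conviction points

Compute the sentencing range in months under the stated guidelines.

40-52 months

Base offense level for tax evasion: 9.
R1 applies (level before this adjustment is 9 ≥ 4, so +5): 9 + 5 = 14.
R2 applies: 14 + 3 = 17.
R3 applies: 17 − 3 = 14.
R4 applies (level before this adjustment is 14 ≥ 14, so +2): 14 + 2 = 16.
R5 does not apply.
R6 does not apply.
Final offense level: 16.
Criminal history: 4 prior points → Category Minimal (0-7).
Level 16 falls in the 13-16 band.
Grid: Level 13-16 × Category Minimal = 40-52 months.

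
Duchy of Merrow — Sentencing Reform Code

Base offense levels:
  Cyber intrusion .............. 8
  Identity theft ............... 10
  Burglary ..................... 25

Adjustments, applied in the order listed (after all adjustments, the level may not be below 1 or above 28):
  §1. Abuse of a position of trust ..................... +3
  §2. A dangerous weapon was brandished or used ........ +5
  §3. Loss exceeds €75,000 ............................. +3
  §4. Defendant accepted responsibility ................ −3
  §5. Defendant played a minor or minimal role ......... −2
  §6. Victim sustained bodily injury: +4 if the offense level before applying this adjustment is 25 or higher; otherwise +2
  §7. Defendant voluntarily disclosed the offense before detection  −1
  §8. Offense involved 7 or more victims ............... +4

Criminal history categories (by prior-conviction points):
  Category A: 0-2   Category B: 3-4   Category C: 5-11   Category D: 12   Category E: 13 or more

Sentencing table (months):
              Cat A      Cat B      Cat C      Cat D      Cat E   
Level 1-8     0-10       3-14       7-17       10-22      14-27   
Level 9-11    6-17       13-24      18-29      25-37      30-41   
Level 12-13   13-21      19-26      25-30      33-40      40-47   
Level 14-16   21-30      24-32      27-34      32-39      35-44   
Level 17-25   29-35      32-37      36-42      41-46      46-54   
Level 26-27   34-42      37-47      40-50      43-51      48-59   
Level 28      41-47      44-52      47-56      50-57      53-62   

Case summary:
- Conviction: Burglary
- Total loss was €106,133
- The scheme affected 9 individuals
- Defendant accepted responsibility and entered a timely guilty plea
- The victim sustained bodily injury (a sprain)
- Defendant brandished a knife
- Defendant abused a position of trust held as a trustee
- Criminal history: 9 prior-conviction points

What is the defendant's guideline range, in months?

Base offense level for burglary: 25.
§1 applies: 25 + 3 = 28.
§2 applies: 28 + 5 = 33.
§3 applies: 33 + 3 = 36.
§4 applies: 36 − 3 = 33.
§6 applies (level before this adjustment is 33 ≥ 25, so +4): 33 + 4 = 37.
§7 does not apply.
§8 applies: 37 + 4 = 41.
Level 41 exceeds the maximum of 28; capped at 28.
Final offense level: 28.
Criminal history: 9 prior points → Category C (5-11).
Level 28 falls in the 28 band.
Grid: Level 28 × Category C = 47-56 months.

47-56 months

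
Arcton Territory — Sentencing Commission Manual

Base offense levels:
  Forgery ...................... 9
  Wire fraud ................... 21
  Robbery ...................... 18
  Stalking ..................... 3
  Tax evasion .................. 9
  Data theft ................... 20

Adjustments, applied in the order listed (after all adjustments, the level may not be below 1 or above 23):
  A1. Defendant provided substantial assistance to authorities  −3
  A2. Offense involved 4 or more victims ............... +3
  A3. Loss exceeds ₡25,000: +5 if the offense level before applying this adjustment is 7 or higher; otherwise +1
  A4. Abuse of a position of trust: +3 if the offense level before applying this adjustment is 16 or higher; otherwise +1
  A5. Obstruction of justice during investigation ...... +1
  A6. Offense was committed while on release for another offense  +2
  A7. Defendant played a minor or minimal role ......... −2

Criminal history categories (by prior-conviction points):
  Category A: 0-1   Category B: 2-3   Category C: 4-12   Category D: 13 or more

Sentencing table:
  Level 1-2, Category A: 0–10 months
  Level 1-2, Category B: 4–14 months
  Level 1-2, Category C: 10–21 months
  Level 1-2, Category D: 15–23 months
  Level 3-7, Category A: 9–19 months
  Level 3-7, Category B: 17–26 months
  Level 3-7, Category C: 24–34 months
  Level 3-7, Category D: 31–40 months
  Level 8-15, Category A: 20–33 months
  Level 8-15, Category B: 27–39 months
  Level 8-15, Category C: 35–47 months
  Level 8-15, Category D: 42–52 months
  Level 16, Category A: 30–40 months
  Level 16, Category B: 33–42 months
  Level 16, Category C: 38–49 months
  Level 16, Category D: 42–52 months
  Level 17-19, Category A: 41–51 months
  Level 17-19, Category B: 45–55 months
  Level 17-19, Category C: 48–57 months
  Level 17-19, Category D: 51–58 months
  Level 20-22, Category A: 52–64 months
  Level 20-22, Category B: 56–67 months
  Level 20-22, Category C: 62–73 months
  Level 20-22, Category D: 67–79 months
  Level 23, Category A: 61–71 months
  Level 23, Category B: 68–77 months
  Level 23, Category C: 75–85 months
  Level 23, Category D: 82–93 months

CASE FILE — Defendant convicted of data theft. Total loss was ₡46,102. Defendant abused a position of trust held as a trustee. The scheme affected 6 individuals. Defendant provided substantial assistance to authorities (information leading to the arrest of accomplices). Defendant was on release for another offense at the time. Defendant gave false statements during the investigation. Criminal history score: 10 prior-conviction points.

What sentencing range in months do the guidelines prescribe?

75-85 months

Base offense level for data theft: 20.
A1 applies: 20 − 3 = 17.
A2 applies: 17 + 3 = 20.
A3 applies (level before this adjustment is 20 ≥ 7, so +5): 20 + 5 = 25.
A4 applies (level before this adjustment is 25 ≥ 16, so +3): 25 + 3 = 28.
A5 applies: 28 + 1 = 29.
A6 applies: 29 + 2 = 31.
A7 does not apply.
Level 31 exceeds the maximum of 23; capped at 23.
Final offense level: 23.
Criminal history: 10 prior points → Category C (4-12).
Level 23 falls in the 23 band.
Grid: Level 23 × Category C = 75-85 months.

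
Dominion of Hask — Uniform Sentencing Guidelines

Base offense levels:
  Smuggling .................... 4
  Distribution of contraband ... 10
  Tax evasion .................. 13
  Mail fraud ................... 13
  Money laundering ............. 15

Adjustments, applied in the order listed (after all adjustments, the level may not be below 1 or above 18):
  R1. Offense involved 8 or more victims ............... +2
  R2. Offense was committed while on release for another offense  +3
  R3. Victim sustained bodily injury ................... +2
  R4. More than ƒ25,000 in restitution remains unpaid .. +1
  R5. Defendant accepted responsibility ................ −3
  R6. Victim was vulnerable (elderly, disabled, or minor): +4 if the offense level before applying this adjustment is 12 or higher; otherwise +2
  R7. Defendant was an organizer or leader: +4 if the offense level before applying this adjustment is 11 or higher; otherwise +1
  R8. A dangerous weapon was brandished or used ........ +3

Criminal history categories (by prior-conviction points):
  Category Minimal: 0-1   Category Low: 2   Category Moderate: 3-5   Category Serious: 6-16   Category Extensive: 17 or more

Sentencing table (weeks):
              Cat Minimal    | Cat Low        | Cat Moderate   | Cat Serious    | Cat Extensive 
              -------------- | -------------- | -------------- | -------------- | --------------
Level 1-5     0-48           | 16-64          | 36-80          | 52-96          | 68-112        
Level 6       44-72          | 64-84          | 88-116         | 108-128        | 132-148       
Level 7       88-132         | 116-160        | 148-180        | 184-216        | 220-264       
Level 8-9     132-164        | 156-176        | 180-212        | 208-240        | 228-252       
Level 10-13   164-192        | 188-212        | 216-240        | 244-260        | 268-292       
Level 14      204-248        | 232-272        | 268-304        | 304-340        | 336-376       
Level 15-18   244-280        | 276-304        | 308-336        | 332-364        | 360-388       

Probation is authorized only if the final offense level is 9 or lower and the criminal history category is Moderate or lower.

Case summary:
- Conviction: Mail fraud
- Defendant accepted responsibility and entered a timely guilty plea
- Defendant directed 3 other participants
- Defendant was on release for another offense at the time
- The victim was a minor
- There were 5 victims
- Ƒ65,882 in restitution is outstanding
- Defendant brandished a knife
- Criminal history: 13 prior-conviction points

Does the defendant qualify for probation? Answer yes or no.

No

Base offense level for mail fraud: 13.
R1 does not apply.
R2 applies: 13 + 3 = 16.
R3 does not apply.
R4 applies: 16 + 1 = 17.
R5 applies: 17 − 3 = 14.
R6 applies (level before this adjustment is 14 ≥ 12, so +4): 14 + 4 = 18.
R7 applies (level before this adjustment is 18 ≥ 11, so +4): 18 + 4 = 22.
R8 applies: 22 + 3 = 25.
Level 25 exceeds the maximum of 18; capped at 18.
Final offense level: 18.
Criminal history: 13 prior points → Category Serious (6-16).
Level 18 falls in the 15-18 band.
Grid: Level 15-18 × Category Serious = 332-364 weeks.
Probation check: level 18 > 9 and category Serious > Moderate → not eligible.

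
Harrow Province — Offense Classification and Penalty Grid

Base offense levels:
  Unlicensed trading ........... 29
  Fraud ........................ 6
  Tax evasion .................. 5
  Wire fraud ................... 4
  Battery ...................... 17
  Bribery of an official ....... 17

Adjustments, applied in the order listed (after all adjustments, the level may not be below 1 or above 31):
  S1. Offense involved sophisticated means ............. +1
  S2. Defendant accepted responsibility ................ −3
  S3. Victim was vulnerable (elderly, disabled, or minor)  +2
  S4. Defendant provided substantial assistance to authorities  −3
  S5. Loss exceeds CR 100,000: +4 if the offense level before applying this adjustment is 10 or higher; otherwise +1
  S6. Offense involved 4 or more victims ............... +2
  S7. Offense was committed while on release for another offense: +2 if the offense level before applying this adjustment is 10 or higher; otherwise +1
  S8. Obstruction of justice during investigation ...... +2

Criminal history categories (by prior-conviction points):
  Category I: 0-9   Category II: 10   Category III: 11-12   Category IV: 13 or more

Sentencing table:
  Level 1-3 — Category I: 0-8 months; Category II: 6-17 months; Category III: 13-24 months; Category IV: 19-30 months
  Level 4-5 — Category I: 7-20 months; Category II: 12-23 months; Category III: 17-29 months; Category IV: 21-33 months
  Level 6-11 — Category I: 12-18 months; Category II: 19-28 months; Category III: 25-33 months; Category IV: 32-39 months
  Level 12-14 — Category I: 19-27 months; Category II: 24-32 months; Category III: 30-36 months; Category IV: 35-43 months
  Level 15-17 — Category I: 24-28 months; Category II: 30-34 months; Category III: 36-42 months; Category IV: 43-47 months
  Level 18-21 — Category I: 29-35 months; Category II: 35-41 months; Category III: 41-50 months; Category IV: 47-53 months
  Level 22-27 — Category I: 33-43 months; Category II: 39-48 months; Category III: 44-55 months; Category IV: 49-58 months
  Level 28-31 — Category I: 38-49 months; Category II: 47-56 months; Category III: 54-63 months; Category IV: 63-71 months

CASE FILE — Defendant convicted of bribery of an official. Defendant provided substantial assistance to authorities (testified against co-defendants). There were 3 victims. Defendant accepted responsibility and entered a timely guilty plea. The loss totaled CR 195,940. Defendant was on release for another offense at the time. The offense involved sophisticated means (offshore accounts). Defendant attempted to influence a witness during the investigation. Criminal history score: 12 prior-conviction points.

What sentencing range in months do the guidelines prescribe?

Base offense level for bribery of an official: 17.
S1 applies: 17 + 1 = 18.
S2 applies: 18 − 3 = 15.
S3 does not apply.
S4 applies: 15 − 3 = 12.
S5 applies (level before this adjustment is 12 ≥ 10, so +4): 12 + 4 = 16.
S7 applies (level before this adjustment is 16 ≥ 10, so +2): 16 + 2 = 18.
S8 applies: 18 + 2 = 20.
Final offense level: 20.
Criminal history: 12 prior points → Category III (11-12).
Level 20 falls in the 18-21 band.
Grid: Level 18-21 × Category III = 41-50 months.

41-50 months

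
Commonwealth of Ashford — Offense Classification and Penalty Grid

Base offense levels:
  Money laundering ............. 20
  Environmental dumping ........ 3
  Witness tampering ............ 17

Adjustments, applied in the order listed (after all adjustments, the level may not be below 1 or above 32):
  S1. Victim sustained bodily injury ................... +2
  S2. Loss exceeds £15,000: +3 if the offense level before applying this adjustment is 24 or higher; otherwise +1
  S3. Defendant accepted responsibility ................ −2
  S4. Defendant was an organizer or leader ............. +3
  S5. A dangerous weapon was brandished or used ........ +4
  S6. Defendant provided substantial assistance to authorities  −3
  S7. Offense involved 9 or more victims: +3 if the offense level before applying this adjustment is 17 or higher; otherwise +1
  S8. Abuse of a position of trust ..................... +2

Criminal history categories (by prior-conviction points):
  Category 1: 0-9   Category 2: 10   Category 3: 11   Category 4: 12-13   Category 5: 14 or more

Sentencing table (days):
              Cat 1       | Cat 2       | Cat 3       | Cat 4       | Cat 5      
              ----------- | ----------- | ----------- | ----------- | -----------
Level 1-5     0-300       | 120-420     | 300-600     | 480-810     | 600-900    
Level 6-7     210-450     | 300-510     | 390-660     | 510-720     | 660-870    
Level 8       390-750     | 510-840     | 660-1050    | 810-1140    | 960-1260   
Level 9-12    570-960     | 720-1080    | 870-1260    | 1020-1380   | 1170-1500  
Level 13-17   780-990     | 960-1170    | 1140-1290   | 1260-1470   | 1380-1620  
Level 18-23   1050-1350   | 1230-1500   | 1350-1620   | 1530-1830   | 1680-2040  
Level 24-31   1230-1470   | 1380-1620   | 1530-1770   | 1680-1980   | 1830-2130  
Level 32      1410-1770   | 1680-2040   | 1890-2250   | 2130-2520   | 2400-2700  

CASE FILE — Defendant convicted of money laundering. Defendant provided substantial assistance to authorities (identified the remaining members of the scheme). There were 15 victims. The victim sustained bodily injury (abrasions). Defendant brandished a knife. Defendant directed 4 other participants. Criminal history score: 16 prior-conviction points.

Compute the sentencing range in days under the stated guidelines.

1830-2130 days

Base offense level for money laundering: 20.
S1 applies: 20 + 2 = 22.
S3 does not apply.
S4 applies: 22 + 3 = 25.
S5 applies: 25 + 4 = 29.
S6 applies: 29 − 3 = 26.
S7 applies (level before this adjustment is 26 ≥ 17, so +3): 26 + 3 = 29.
S8 does not apply.
Final offense level: 29.
Criminal history: 16 prior points → Category 5 (14+).
Level 29 falls in the 24-31 band.
Grid: Level 24-31 × Category 5 = 1830-2130 days.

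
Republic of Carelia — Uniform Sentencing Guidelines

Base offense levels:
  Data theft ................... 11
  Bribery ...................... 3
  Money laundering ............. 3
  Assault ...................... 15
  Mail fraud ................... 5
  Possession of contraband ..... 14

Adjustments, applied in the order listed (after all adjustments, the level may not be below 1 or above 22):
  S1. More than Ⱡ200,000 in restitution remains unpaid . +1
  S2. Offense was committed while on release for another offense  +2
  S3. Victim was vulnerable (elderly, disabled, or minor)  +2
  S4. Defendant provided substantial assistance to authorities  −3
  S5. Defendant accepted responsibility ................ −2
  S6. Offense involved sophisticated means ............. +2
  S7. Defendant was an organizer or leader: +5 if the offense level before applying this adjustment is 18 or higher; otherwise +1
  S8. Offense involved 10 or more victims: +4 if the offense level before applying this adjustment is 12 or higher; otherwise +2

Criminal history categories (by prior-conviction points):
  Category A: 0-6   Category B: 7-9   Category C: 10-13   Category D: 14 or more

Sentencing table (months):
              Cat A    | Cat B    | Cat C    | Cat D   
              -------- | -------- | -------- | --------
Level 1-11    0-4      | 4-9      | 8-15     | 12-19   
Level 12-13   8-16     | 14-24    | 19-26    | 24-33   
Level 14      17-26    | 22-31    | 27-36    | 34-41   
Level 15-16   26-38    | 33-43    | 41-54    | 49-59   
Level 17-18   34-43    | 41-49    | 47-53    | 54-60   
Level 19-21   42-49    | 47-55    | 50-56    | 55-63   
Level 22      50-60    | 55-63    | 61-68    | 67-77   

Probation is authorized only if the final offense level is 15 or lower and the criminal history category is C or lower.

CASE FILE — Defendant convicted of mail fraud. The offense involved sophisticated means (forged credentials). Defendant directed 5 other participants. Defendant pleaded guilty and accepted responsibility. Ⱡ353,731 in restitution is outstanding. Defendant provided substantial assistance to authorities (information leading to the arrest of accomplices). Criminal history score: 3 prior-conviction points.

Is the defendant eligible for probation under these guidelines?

Base offense level for mail fraud: 5.
S1 applies: 5 + 1 = 6.
S2 does not apply.
S4 applies: 6 − 3 = 3.
S5 applies: 3 − 2 = 1.
S6 applies: 1 + 2 = 3.
S7 applies (level before this adjustment is 3 < 18, so +1): 3 + 1 = 4.
S8 does not apply.
Final offense level: 4.
Criminal history: 3 prior points → Category A (0-6).
Level 4 falls in the 1-11 band.
Grid: Level 1-11 × Category A = 0-4 months.
Probation check: level 4 ≤ 15 and category A ≤ C → eligible.

Yes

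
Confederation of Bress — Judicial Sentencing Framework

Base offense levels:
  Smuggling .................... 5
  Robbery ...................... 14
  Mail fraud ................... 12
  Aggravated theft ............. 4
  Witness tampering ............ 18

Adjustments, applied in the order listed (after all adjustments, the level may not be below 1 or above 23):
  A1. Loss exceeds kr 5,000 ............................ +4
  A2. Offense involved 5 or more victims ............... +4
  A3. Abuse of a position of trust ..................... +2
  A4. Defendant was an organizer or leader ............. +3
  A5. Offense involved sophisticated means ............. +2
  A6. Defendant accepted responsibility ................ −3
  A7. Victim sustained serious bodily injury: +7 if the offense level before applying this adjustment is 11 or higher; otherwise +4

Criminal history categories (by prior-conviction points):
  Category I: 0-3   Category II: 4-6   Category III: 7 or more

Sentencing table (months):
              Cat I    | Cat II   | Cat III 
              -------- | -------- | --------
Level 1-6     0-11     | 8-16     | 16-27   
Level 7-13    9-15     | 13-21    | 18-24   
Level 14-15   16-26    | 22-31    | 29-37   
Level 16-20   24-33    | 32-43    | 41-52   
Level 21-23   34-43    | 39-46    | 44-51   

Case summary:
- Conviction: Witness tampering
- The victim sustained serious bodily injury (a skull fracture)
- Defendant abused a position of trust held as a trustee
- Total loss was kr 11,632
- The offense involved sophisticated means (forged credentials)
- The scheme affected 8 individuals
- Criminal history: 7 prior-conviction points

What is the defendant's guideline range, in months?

Base offense level for witness tampering: 18.
A1 applies: 18 + 4 = 22.
A2 applies: 22 + 4 = 26.
A3 applies: 26 + 2 = 28.
A5 applies: 28 + 2 = 30.
A6 does not apply.
A7 applies (level before this adjustment is 30 ≥ 11, so +7): 30 + 7 = 37.
Level 37 exceeds the maximum of 23; capped at 23.
Final offense level: 23.
Criminal history: 7 prior points → Category III (7+).
Level 23 falls in the 21-23 band.
Grid: Level 21-23 × Category III = 44-51 months.

44-51 months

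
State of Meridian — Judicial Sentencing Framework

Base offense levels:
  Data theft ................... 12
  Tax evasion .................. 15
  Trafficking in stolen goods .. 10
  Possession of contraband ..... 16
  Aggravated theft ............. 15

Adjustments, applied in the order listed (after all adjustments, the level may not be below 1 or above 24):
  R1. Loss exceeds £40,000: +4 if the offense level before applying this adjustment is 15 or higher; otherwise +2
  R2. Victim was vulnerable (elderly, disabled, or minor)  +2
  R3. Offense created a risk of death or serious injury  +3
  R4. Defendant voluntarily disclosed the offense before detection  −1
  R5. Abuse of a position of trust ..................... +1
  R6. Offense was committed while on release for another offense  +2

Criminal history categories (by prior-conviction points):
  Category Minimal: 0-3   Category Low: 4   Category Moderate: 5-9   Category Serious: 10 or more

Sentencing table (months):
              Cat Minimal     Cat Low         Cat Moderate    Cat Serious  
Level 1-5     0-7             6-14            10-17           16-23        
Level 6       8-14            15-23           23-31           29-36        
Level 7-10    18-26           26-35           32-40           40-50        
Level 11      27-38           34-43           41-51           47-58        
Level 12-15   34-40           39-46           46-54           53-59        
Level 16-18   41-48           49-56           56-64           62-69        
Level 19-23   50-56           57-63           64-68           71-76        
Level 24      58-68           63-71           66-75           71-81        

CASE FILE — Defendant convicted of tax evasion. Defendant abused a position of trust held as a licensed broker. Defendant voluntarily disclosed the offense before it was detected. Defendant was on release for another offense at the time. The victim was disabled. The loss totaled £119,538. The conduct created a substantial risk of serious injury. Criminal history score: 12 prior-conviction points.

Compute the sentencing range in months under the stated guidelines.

Base offense level for tax evasion: 15.
R1 applies (level before this adjustment is 15 ≥ 15, so +4): 15 + 4 = 19.
R2 applies: 19 + 2 = 21.
R3 applies: 21 + 3 = 24.
R4 applies: 24 − 1 = 23.
R5 applies: 23 + 1 = 24.
R6 applies: 24 + 2 = 26.
Level 26 exceeds the maximum of 24; capped at 24.
Final offense level: 24.
Criminal history: 12 prior points → Category Serious (10+).
Level 24 falls in the 24 band.
Grid: Level 24 × Category Serious = 71-81 months.

71-81 months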